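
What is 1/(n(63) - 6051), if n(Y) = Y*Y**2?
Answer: 1/243996 ≈ 4.0984e-6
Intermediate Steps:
n(Y) = Y**3
1/(n(63) - 6051) = 1/(63**3 - 6051) = 1/(250047 - 6051) = 1/243996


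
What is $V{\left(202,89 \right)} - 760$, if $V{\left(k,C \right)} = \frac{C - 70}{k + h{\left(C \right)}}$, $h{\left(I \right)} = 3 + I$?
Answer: $- \frac{223421}{294} \approx -759.94$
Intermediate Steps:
$V{\left(k,C \right)} = \frac{-70 + C}{3 + C + k}$ ($V{\left(k,C \right)} = \frac{C - 70}{k + \left(3 + C\right)} = \frac{-70 + C}{3 + C + k}$)
$V{\left(202,89 \right)} - 760 = \frac{-70 + 89}{3 + 89 + 202} - 760 = \frac{1}{294} \cdot 19 - 760 = \frac{19}{294} - 760 = - \frac{223421}{294}$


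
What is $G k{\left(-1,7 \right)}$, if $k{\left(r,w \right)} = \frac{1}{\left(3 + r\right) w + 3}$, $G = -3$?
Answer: $- \frac{3}{17} \approx -0.17647$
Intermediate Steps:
$k{\left(r,w \right)} = \frac{1}{3 + w \left(3 + r\right)}$ ($k{\left(r,w \right)} = \frac{1}{w \left(3 + r\right) + 3} = \frac{1}{3 + w \left(3 + r\right)}$)
$G k{\left(-1,7 \right)} = - \frac{3}{3 + 3 \cdot 7 - 7} = - \frac{3}{3 + 21 - 7} = - \frac{3}{17}$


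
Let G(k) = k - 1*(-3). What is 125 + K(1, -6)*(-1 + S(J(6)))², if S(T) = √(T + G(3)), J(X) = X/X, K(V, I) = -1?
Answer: 117 + 2*√7 ≈ 122.29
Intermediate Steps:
G(k) = 3 + k (G(k) = k + 3 = 3 + k)
J(X) = 1
S(T) = √(6 + T) (S(T) = √(T + (3 + 3)) = √(T + 6) = √(6 + T))
125 + K(1, -6)*(-1 + S(J(6)))² = 125 - (-1 + √(6 + 1))² = 125 - (-1 + √7)²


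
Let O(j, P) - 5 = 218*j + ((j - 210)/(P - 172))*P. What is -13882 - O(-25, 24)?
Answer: -313579/37 ≈ -8475.1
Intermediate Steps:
O(j, P) = 5 + 218*j + P*(-210 + j)/(-172 + P) (O(j, P) = 5 + (218*j + ((j - 210)/(P - 172))*P) = 5 + (218*j + ((-210 + j)/(-172 + P))*P) = 5 + (218*j + P*(-210 + j)/(-172 + P)) = 5 + 218*j + P*(-210 + j)/(-172 + P))
-13882 - O(-25, 24) = -13882 - (-860 - 37496*(-25) - 205*24 + 219*24*(-25))/(-172 + 24) = -13882 - (-860 + 937400 - 4920 - 131400)/(-148) = -13882 - (-1)*800220/148 = -13882 - 1*(-200055/37) = -13882 + 200055/37 = -313579/37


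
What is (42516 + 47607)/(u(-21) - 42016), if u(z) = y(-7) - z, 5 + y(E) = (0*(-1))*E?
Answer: -30041/14000 ≈ -2.1458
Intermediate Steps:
y(E) = -5 (y(E) = -5 + (0*(-1))*E = -5 + 0*E = -5 + 0 = -5)
u(z) = -5 - z
(42516 + 47607)/(u(-21) - 42016) = (42516 + 47607)/((-5 - 1*(-21)) - 42016) = 90123/((-5 + 21) - 42016) = 90123/(16 - 42016) = 90123/(-42000) = 90123*(-1/42000) = -30041/14000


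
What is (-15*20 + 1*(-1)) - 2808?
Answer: -3109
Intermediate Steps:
(-15*20 + 1*(-1)) - 2808 = (-300 - 1) - 2808 = -301 - 2808 = -3109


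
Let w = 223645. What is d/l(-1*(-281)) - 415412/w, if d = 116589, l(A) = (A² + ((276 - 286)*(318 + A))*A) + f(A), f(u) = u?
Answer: -692373793481/358714950460 ≈ -1.9302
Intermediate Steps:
l(A) = A + A² + A*(-3180 - 10*A) (l(A) = (A² + ((276 - 286)*(318 + A))*A) + A = (A² + (-10*(318 + A))*A) + A = (A² + (-3180 - 10*A)*A) + A = (A² + A*(-3180 - 10*A)) + A = A + A² + A*(-3180 - 10*A))
d/l(-1*(-281)) - 415412/w = 116589/(((-1*(-281))*(-3179 - (-9)*(-281)))) - 415412/223645 = 116589/((281*(-3179 - 9*281))) - 415412*1/223645 = 116589/((281*(-3179 - 2529))) - 415412/223645 = 116589/((281*(-5708))) - 415412/223645 = 116589/(-1603948) - 415412/223645 = 116589*(-1/1603948) - 415412/223645 = -116589/1603948 - 415412/223645 = -692373793481/358714950460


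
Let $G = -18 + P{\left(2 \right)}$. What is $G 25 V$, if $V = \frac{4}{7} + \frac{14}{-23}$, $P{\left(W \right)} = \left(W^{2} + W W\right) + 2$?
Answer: $\frac{1200}{161} \approx 7.4534$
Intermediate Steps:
$P{\left(W \right)} = 2 + 2 W^{2}$ ($P{\left(W \right)} = \left(W^{2} + W^{2}\right) + 2 = 2 W^{2} + 2 = 2 + 2 W^{2}$)
$G = -8$ ($G = -18 + \left(2 + 2 \cdot 2^{2}\right) = -18 + \left(2 + 2 \cdot 4\right) = -18 + \left(2 + 8\right) = -18 + 10 = -8$)
$V = - \frac{6}{161}$ ($V = 4 \cdot \frac{1}{7} + 14 \left(- \frac{1}{23}\right) = \frac{4}{7} - \frac{14}{23} = - \frac{6}{161} \approx -0.037267$)
$G 25 V = \left(-8\right) 25 \left(- \frac{6}{161}\right) = \left(-200\right) \left(- \frac{6}{161}\right) = \frac{1200}{161}$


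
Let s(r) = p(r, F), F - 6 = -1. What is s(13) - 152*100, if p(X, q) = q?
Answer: -15195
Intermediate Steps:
F = 5 (F = 6 - 1 = 5)
s(r) = 5
s(13) - 152*100 = 5 - 152*100 = 5 - 15200 = -15195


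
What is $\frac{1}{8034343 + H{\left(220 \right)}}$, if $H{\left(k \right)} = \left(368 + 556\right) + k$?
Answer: $\frac{1}{8035487} \approx 1.2445 \cdot 10^{-7}$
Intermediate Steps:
$H{\left(k \right)} = 924 + k$
$\frac{1}{8034343 + H{\left(220 \right)}} = \frac{1}{8034343 + \left(924 + 220\right)} = \frac{1}{8034343 + 1144} = \frac{1}{8035487}$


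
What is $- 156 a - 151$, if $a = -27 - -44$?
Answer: $-2803$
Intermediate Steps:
$a = 17$ ($a = -27 + 44 = 17$)
$- 156 a - 151 = \left(-156\right) 17 - 151 = -2652 - 151 = -2803$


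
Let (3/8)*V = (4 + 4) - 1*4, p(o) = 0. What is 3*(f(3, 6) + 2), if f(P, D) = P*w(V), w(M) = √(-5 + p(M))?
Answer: 6 + 9*I*√5 ≈ 6.0 + 20.125*I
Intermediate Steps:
V = 32/3 (V = 8*((4 + 4) - 1*4)/3 = 8*(8 - 4)/3 = (8/3)*4 = 32/3 ≈ 10.667)
w(M) = I*√5 (w(M) = √(-5 + 0) = √(-5) = I*√5)
f(P, D) = I*P*√5 (f(P, D) = P*(I*√5) = I*P*√5)
3*(f(3, 6) + 2) = 3*(I*3*√5 + 2) = 3*(3*I*√5 + 2) = 3*(2 + 3*I*√5) = 6 + 9*I*√5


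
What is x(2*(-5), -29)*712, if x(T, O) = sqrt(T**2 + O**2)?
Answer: 712*sqrt(941) ≈ 21841.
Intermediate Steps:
x(T, O) = sqrt(O**2 + T**2)
x(2*(-5), -29)*712 = sqrt((-29)**2 + (2*(-5))**2)*712 = sqrt(841 + (-10)**2)*712 = sqrt(841 + 100)*712 = sqrt(941)*712 = 712*sqrt(941)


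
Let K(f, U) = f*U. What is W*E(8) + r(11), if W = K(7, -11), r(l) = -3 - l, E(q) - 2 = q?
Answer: -784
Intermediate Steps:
E(q) = 2 + q
K(f, U) = U*f
W = -77 (W = -11*7 = -77)
W*E(8) + r(11) = -77*(2 + 8) + (-3 - 1*11) = -77*10 + (-3 - 11) = -770 - 14 = -784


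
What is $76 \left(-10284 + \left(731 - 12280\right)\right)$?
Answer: $-1659308$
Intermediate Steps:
$76 \left(-10284 + \left(731 - 12280\right)\right) = 76 \left(-10284 - 11549\right) = 76 \left(-21833\right) = -1659308$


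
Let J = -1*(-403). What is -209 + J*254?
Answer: 102153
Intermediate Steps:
J = 403
-209 + J*254 = -209 + 403*254 = -209 + 102362 = 102153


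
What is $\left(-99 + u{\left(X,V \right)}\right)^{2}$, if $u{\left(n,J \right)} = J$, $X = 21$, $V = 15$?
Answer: $7056$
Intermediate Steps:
$\left(-99 + u{\left(X,V \right)}\right)^{2} = \left(-99 + 15\right)^{2} = \left(-84\right)^{2} = 7056$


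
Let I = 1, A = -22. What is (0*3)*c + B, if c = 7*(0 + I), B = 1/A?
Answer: -1/22 ≈ -0.045455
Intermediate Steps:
B = -1/22 (B = 1/(-22) = -1/22 ≈ -0.045455)
c = 7 (c = 7*(0 + 1) = 7*1 = 7)
(0*3)*c + B = (0*3)*7 - 1/22 = 0*7 - 1/22 = 0 - 1/22 = -1/22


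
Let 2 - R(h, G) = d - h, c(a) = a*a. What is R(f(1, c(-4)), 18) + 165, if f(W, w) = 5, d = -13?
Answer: 185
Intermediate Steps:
c(a) = a**2
R(h, G) = 15 + h (R(h, G) = 2 - (-13 - h) = 2 + (13 + h) = 15 + h)
R(f(1, c(-4)), 18) + 165 = (15 + 5) + 165 = 20 + 165 = 185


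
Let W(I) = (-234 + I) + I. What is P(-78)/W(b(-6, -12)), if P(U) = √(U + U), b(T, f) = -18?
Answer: -I*√39/135 ≈ -0.046259*I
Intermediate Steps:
P(U) = √2*√U (P(U) = √(2*U) = √2*√U)
W(I) = -234 + 2*I
P(-78)/W(b(-6, -12)) = (√2*√(-78))/(-234 + 2*(-18)) = (√2*(I*√78))/(-234 - 36) = (2*I*√39)/(-270) = (2*I*√39)*(-1/270) = -I*√39/135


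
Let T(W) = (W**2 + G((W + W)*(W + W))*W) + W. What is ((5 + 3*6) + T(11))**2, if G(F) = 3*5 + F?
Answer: 31854736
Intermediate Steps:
G(F) = 15 + F
T(W) = W + W**2 + W*(15 + 4*W**2) (T(W) = (W**2 + (15 + (W + W)*(W + W))*W) + W = (W**2 + (15 + (2*W)*(2*W))*W) + W = (W**2 + (15 + 4*W**2)*W) + W = (W**2 + W*(15 + 4*W**2)) + W = W + W**2 + W*(15 + 4*W**2))
((5 + 3*6) + T(11))**2 = ((5 + 3*6) + 11*(16 + 11 + 4*11**2))**2 = ((5 + 18) + 11*(16 + 11 + 4*121))**2 = (23 + 11*(16 + 11 + 484))**2 = (23 + 11*511)**2 = (23 + 5621)**2 = 5644**2 = 31854736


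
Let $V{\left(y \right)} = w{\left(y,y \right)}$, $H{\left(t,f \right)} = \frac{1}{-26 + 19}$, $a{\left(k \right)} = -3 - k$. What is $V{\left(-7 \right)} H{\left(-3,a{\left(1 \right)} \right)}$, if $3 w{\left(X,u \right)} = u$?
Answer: $\frac{1}{3} \approx 0.33333$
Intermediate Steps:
$H{\left(t,f \right)} = - \frac{1}{7}$ ($H{\left(t,f \right)} = \frac{1}{-7} = - \frac{1}{7}$)
$w{\left(X,u \right)} = \frac{u}{3}$
$V{\left(y \right)} = \frac{y}{3}$
$V{\left(-7 \right)} H{\left(-3,a{\left(1 \right)} \right)} = \frac{1}{3} \left(-7\right) \left(- \frac{1}{7}\right) = \left(- \frac{7}{3}\right) \left(- \frac{1}{7}\right) = \frac{1}{3}$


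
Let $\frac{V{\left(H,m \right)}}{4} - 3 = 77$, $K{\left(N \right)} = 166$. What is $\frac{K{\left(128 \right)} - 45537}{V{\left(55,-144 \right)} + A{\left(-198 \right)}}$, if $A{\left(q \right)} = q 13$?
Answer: $\frac{45371}{2254} \approx 20.129$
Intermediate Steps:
$V{\left(H,m \right)} = 320$ ($V{\left(H,m \right)} = 12 + 4 \cdot 77 = 12 + 308 = 320$)
$A{\left(q \right)} = 13 q$
$\frac{K{\left(128 \right)} - 45537}{V{\left(55,-144 \right)} + A{\left(-198 \right)}} = \frac{166 - 45537}{320 + 13 \left(-198\right)} = - \frac{45371}{320 - 2574} = - \frac{45371}{-2254} = \left(-45371\right) \left(- \frac{1}{2254}\right) = \frac{45371}{2254}$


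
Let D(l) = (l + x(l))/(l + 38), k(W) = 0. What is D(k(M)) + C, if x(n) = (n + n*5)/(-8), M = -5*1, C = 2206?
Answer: 2206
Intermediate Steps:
M = -5
x(n) = -3*n/4 (x(n) = (n + 5*n)*(-1/8) = (6*n)*(-1/8) = -3*n/4)
D(l) = l/(4*(38 + l)) (D(l) = (l - 3*l/4)/(l + 38) = (l/4)/(38 + l) = l/(4*(38 + l)))
D(k(M)) + C = (1/4)*0/(38 + 0) + 2206 = (1/4)*0/38 + 2206 = (1/4)*0*(1/38) + 2206 = 0 + 2206 = 2206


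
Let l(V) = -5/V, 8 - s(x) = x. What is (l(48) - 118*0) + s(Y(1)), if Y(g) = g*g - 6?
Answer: 619/48 ≈ 12.896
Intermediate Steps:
Y(g) = -6 + g**2 (Y(g) = g**2 - 6 = -6 + g**2)
s(x) = 8 - x
(l(48) - 118*0) + s(Y(1)) = (-5/48 - 118*0) + (8 - (-6 + 1**2)) = (-5*1/48 + 0) + (8 - (-6 + 1)) = (-5/48 + 0) + (8 - 1*(-5)) = -5/48 + (8 + 5) = -5/48 + 13 = 619/48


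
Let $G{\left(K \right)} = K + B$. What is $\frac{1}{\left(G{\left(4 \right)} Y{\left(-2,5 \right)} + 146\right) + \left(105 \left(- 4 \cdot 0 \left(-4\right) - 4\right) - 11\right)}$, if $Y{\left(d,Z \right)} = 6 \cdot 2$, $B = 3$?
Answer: $- \frac{1}{201} \approx -0.0049751$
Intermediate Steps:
$Y{\left(d,Z \right)} = 12$
$G{\left(K \right)} = 3 + K$ ($G{\left(K \right)} = K + 3 = 3 + K$)
$\frac{1}{\left(G{\left(4 \right)} Y{\left(-2,5 \right)} + 146\right) + \left(105 \left(- 4 \cdot 0 \left(-4\right) - 4\right) - 11\right)} = \frac{1}{\left(\left(3 + 4\right) 12 + 146\right) + \left(105 \left(- 4 \cdot 0 \left(-4\right) - 4\right) - 11\right)} = \frac{1}{\left(7 \cdot 12 + 146\right) + \left(105 \left(\left(-4\right) 0 - 4\right) - 11\right)} = \frac{1}{\left(84 + 146\right) + \left(105 \left(0 - 4\right) - 11\right)} = \frac{1}{230 + \left(105 \left(-4\right) - 11\right)} = \frac{1}{230 - 431} = \frac{1}{-201} = - \frac{1}{201}$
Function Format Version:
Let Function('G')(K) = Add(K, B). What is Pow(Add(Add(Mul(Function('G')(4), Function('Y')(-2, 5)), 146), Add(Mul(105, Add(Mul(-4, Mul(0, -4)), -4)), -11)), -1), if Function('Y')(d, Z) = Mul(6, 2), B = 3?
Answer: Rational(-1, 201) ≈ -0.0049751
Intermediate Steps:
Function('Y')(d, Z) = 12
Function('G')(K) = Add(3, K) (Function('G')(K) = Add(K, 3) = Add(3, K))
Pow(Add(Add(Mul(Function('G')(4), Function('Y')(-2, 5)), 146), Add(Mul(105, Add(Mul(-4, Mul(0, -4)), -4)), -11)), -1) = Pow(Add(Add(Mul(Add(3, 4), 12), 146), Add(Mul(105, Add(Mul(-4, Mul(0, -4)), -4)), -11)), -1) = Pow(Add(Add(Mul(7, 12), 146), Add(Mul(105, Add(Mul(-4, 0), -4)), -11)), -1) = Pow(Add(Add(84, 146), Add(Mul(105, Add(0, -4)), -11)), -1) = Pow(Add(230, Add(Mul(105, -4), -11)), -1) = Pow(Add(230, Add(-420, -11)), -1) = Pow(Add(230, -431), -1) = Pow(-201, -1) = Rational(-1, 201)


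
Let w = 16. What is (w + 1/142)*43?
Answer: 97739/142 ≈ 688.30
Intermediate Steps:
(w + 1/142)*43 = (16 + 1/142)*43 = (2273/142)*43 = 97739/142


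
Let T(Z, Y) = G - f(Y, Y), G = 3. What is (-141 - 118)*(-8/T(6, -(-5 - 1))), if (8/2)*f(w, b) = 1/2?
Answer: 16576/23 ≈ 720.70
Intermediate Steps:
f(w, b) = 1/8 (f(w, b) = (1/4)/2 = (1/4)*(1/2) = 1/8)
T(Z, Y) = 23/8 (T(Z, Y) = 3 - 1*1/8 = 3 - 1/8 = 23/8)
(-141 - 118)*(-8/T(6, -(-5 - 1))) = (-141 - 118)*(-8/23/8) = -(-2072)*8/23 = -259*(-64/23) = 16576/23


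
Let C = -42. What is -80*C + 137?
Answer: 3497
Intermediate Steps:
-80*C + 137 = -80*(-42) + 137 = 3360 + 137 = 3497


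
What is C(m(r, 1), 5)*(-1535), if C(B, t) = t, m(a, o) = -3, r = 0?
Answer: -7675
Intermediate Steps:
C(m(r, 1), 5)*(-1535) = 5*(-1535) = -7675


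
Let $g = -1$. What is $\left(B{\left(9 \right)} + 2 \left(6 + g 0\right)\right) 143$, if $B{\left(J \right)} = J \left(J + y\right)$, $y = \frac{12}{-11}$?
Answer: $11895$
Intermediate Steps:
$y = - \frac{12}{11}$ ($y = 12 \left(- \frac{1}{11}\right) = - \frac{12}{11} \approx -1.0909$)
$B{\left(J \right)} = J \left(- \frac{12}{11} + J\right)$ ($B{\left(J \right)} = J \left(J - \frac{12}{11}\right) = J \left(- \frac{12}{11} + J\right)$)
$\left(B{\left(9 \right)} + 2 \left(6 + g 0\right)\right) 143 = \left(\frac{1}{11} \cdot 9 \left(-12 + 11 \cdot 9\right) + 2 \left(6 - 0\right)\right) 143 = \left(\frac{1}{11} \cdot 9 \left(-12 + 99\right) + 2 \left(6 + 0\right)\right) 143 = \left(\frac{1}{11} \cdot 9 \cdot 87 + 2 \cdot 6\right) 143 = \left(\frac{783}{11} + 12\right) 143 = \frac{915}{11} \cdot 143 = 11895$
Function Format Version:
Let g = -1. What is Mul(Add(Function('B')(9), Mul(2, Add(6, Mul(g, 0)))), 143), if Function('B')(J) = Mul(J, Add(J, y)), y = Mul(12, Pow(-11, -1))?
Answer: 11895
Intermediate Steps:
y = Rational(-12, 11) (y = Mul(12, Rational(-1, 11)) = Rational(-12, 11) ≈ -1.0909)
Function('B')(J) = Mul(J, Add(Rational(-12, 11), J)) (Function('B')(J) = Mul(J, Add(J, Rational(-12, 11))) = Mul(J, Add(Rational(-12, 11), J)))
Mul(Add(Function('B')(9), Mul(2, Add(6, Mul(g, 0)))), 143) = Mul(Add(Mul(Rational(1, 11), 9, Add(-12, Mul(11, 9))), Mul(2, Add(6, Mul(-1, 0)))), 143) = Mul(Add(Mul(Rational(1, 11), 9, Add(-12, 99)), Mul(2, Add(6, 0))), 143) = Mul(Add(Mul(Rational(1, 11), 9, 87), Mul(2, 6)), 143) = Mul(Add(Rational(783, 11), 12), 143) = Mul(Rational(915, 11), 143) = 11895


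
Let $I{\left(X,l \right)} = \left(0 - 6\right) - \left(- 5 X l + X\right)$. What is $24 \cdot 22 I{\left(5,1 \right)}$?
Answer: $7392$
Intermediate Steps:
$I{\left(X,l \right)} = -6 - X + 5 X l$ ($I{\left(X,l \right)} = \left(0 - 6\right) - \left(- 5 X l + X\right) = -6 - \left(X - 5 X l\right) = -6 + \left(- X + 5 X l\right) = -6 - X + 5 X l$)
$24 \cdot 22 I{\left(5,1 \right)} = 24 \cdot 22 \left(-6 - 5 + 5 \cdot 5 \cdot 1\right) = 528 \left(-6 - 5 + 25\right) = 528 \cdot 14 = 7392$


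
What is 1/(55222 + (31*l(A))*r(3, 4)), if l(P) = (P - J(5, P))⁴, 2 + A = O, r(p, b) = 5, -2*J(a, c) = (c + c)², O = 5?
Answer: 1/30199777 ≈ 3.3113e-8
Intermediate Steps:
J(a, c) = -2*c² (J(a, c) = -(c + c)²/2 = -4*c²/2 = -2*c²)
A = 3 (A = -2 + 5 = 3)
l(P) = (P + 2*P²)⁴ (l(P) = (P - (-2)*P²)⁴ = (P + 2*P²)⁴)
1/(55222 + (31*l(A))*r(3, 4)) = 1/(55222 + (31*(3⁴*(1 + 2*3)⁴))*5) = 1/(55222 + (31*(81*(1 + 6)⁴))*5) = 1/(55222 + (31*(81*7⁴))*5) = 1/(55222 + (31*(81*2401))*5) = 1/(55222 + (31*194481)*5) = 1/(55222 + 6028911*5) = 1/(55222 + 30144555) = 1/30199777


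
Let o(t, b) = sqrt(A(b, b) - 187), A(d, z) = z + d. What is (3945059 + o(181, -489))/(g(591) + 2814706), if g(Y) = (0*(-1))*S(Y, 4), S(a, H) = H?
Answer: 3945059/2814706 + I*sqrt(1165)/2814706 ≈ 1.4016 + 1.2126e-5*I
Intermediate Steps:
A(d, z) = d + z
g(Y) = 0 (g(Y) = (0*(-1))*4 = 0*4 = 0)
o(t, b) = sqrt(-187 + 2*b) (o(t, b) = sqrt((b + b) - 187) = sqrt(2*b - 187) = sqrt(-187 + 2*b))
(3945059 + o(181, -489))/(g(591) + 2814706) = (3945059 + sqrt(-187 + 2*(-489)))/(0 + 2814706) = (3945059 + sqrt(-187 - 978))/2814706 = (3945059 + sqrt(-1165))*(1/2814706) = (3945059 + I*sqrt(1165))*(1/2814706) = 3945059/2814706 + I*sqrt(1165)/2814706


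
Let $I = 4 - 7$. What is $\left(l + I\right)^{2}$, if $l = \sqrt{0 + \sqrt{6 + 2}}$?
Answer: $\left(3 - 2^{\frac{3}{4}}\right)^{2} \approx 1.7377$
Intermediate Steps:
$l = 2^{\frac{3}{4}}$ ($l = \sqrt{0 + \sqrt{8}} = \sqrt{0 + 2 \sqrt{2}} = \sqrt{2 \sqrt{2}} = 2^{\frac{3}{4}} \approx 1.6818$)
$I = -3$
$\left(l + I\right)^{2} = \left(2^{\frac{3}{4}} - 3\right)^{2} = \left(-3 + 2^{\frac{3}{4}}\right)^{2}$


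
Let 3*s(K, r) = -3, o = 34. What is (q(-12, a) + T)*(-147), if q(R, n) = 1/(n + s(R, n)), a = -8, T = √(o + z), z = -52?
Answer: 49/3 - 441*I*√2 ≈ 16.333 - 623.67*I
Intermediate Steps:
s(K, r) = -1 (s(K, r) = (⅓)*(-3) = -1)
T = 3*I*√2 (T = √(34 - 52) = √(-18) = 3*I*√2 ≈ 4.2426*I)
q(R, n) = 1/(-1 + n) (q(R, n) = 1/(n - 1) = 1/(-1 + n))
(q(-12, a) + T)*(-147) = (1/(-1 - 8) + 3*I*√2)*(-147) = (1/(-9) + 3*I*√2)*(-147) = (-⅑ + 3*I*√2)*(-147) = 49/3 - 441*I*√2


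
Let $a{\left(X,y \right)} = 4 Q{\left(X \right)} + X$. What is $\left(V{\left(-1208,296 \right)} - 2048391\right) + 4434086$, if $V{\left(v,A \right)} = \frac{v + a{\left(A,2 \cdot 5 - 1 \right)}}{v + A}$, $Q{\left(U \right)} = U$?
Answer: $\frac{135984598}{57} \approx 2.3857 \cdot 10^{6}$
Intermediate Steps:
$a{\left(X,y \right)} = 5 X$ ($a{\left(X,y \right)} = 4 X + X = 5 X$)
$V{\left(v,A \right)} = \frac{v + 5 A}{A + v}$ ($V{\left(v,A \right)} = \frac{v + 5 A}{v + A} = \frac{v + 5 A}{A + v}$)
$\left(V{\left(-1208,296 \right)} - 2048391\right) + 4434086 = \left(\frac{-1208 + 5 \cdot 296}{296 - 1208} - 2048391\right) + 4434086 = \left(\frac{-1208 + 1480}{-912} - 2048391\right) + 4434086 = \left(\left(- \frac{1}{912}\right) 272 - 2048391\right) + 4434086 = \left(- \frac{17}{57} - 2048391\right) + 4434086 = - \frac{116758304}{57} + 4434086 = \frac{135984598}{57}$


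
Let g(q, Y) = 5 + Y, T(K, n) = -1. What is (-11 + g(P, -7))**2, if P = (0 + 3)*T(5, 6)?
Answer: 169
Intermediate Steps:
P = -3 (P = (0 + 3)*(-1) = 3*(-1) = -3)
(-11 + g(P, -7))**2 = (-11 + (5 - 7))**2 = (-11 - 2)**2 = (-13)**2 = 169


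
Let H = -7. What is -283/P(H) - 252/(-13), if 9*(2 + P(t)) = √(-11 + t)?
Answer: 37899/247 + 849*I*√2/38 ≈ 153.44 + 31.596*I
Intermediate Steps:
P(t) = -2 + √(-11 + t)/9
-283/P(H) - 252/(-13) = -283/(-2 + √(-11 - 7)/9) - 252/(-13) = -283/(-2 + √(-18)/9) - 252*(-1/13) = -283/(-2 + (3*I*√2)/9) + 252/13 = -283/(-2 + I*√2/3) + 252/13 = 252/13 - 283/(-2 + I*√2/3)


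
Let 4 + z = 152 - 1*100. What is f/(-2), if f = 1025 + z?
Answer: -1073/2 ≈ -536.50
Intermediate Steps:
z = 48 (z = -4 + (152 - 1*100) = -4 + (152 - 100) = -4 + 52 = 48)
f = 1073 (f = 1025 + 48 = 1073)
f/(-2) = 1073/(-2) = 1073*(-½) = -1073/2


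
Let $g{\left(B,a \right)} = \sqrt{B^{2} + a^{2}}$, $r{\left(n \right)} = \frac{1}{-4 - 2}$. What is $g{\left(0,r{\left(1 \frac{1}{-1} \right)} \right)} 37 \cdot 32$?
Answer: $\frac{592}{3} \approx 197.33$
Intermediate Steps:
$r{\left(n \right)} = - \frac{1}{6}$ ($r{\left(n \right)} = \frac{1}{-6} = - \frac{1}{6}$)
$g{\left(0,r{\left(1 \frac{1}{-1} \right)} \right)} 37 \cdot 32 = \sqrt{0^{2} + \left(- \frac{1}{6}\right)^{2}} \cdot 37 \cdot 32 = \sqrt{0 + \frac{1}{36}} \cdot 37 \cdot 32 = \sqrt{\frac{1}{36}} \cdot 37 \cdot 32 = \frac{1}{6} \cdot 37 \cdot 32 = \frac{37}{6} \cdot 32 = \frac{592}{3}$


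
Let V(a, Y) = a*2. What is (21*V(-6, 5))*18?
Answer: -4536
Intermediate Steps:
V(a, Y) = 2*a
(21*V(-6, 5))*18 = (21*(2*(-6)))*18 = (21*(-12))*18 = -252*18 = -4536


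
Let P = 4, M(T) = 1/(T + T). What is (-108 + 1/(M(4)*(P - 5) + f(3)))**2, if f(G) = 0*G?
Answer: 13456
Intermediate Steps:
M(T) = 1/(2*T)
f(G) = 0
(-108 + 1/(M(4)*(P - 5) + f(3)))**2 = (-108 + 1/(((1/2)/4)*(4 - 5) + 0))**2 = (-108 + 1/(((1/2)*(1/4))*(-1) + 0))**2 = (-108 + 1/((1/8)*(-1) + 0))**2 = (-108 + 1/(-1/8 + 0))**2 = (-108 + 1/(-1/8))**2 = (-108 - 8)**2 = (-116)**2 = 13456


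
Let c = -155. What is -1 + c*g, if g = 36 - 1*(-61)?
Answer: -15036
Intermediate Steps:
g = 97 (g = 36 + 61 = 97)
-1 + c*g = -1 - 155*97 = -1 - 15035 = -15036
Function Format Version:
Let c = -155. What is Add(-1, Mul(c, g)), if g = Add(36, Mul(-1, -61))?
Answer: -15036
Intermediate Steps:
g = 97 (g = Add(36, 61) = 97)
Add(-1, Mul(c, g)) = Add(-1, Mul(-155, 97)) = Add(-1, -15035) = -15036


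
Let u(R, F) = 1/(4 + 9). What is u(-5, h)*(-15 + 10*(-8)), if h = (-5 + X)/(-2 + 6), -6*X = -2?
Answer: -95/13 ≈ -7.3077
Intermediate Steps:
X = 1/3 (X = -1/6*(-2) = 1/3 ≈ 0.33333)
h = -7/6 (h = (-5 + 1/3)/(-2 + 6) = -14/3/4 = -14/3*1/4 = -7/6 ≈ -1.1667)
u(R, F) = 1/13
u(-5, h)*(-15 + 10*(-8)) = (-15 + 10*(-8))/13 = (-15 - 80)/13 = (1/13)*(-95) = -95/13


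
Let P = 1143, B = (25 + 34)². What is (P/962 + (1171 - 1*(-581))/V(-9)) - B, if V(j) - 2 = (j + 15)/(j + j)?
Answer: -11681623/4810 ≈ -2428.6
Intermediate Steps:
B = 3481 (B = 59² = 3481)
V(j) = 2 + (15 + j)/(2*j) (V(j) = 2 + (j + 15)/(j + j) = 2 + (15 + j)/((2*j)) = 2 + (15 + j)*(1/(2*j)) = 2 + (15 + j)/(2*j))
(P/962 + (1171 - 1*(-581))/V(-9)) - B = (1143/962 + (1171 - 1*(-581))/(((5/2)*(3 - 9)/(-9)))) - 1*3481 = (1143*(1/962) + (1171 + 581)/(((5/2)*(-⅑)*(-6)))) - 3481 = (1143/962 + 1752/(5/3)) - 3481 = (1143/962 + 1752*(⅗)) - 3481 = (1143/962 + 5256/5) - 3481 = 5061987/4810 - 3481 = -11681623/4810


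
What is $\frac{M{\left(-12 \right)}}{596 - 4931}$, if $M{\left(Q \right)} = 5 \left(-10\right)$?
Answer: $\frac{10}{867} \approx 0.011534$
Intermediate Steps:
$M{\left(Q \right)} = -50$
$\frac{M{\left(-12 \right)}}{596 - 4931} = - \frac{50}{596 - 4931} = - \frac{50}{-4335} = \left(-50\right) \left(- \frac{1}{4335}\right) = \frac{10}{867}$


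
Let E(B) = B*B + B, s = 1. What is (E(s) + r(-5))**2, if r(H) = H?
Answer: 9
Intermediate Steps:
E(B) = B + B**2 (E(B) = B**2 + B = B + B**2)
(E(s) + r(-5))**2 = (1*(1 + 1) - 5)**2 = (1*2 - 5)**2 = (2 - 5)**2 = (-3)**2 = 9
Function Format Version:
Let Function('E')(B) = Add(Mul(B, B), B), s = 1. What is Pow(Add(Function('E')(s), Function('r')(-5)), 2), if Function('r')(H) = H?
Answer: 9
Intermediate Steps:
Function('E')(B) = Add(B, Pow(B, 2)) (Function('E')(B) = Add(Pow(B, 2), B) = Add(B, Pow(B, 2)))
Pow(Add(Function('E')(s), Function('r')(-5)), 2) = Pow(Add(Mul(1, Add(1, 1)), -5), 2) = Pow(Add(Mul(1, 2), -5), 2) = Pow(Add(2, -5), 2) = Pow(-3, 2) = 9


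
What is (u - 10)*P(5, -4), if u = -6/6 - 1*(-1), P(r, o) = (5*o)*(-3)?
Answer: -600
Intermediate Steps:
P(r, o) = -15*o
u = 0 (u = -6*⅙ + 1 = -1 + 1 = 0)
(u - 10)*P(5, -4) = (0 - 10)*(-15*(-4)) = -10*60 = -600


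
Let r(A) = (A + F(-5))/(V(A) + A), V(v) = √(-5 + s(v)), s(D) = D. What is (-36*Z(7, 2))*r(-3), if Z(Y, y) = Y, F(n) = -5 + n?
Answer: -9828/17 - 6552*I*√2/17 ≈ -578.12 - 545.05*I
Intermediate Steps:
V(v) = √(-5 + v)
r(A) = (-10 + A)/(A + √(-5 + A)) (r(A) = (A + (-5 - 5))/(√(-5 + A) + A) = (A - 10)/(A + √(-5 + A)) = (-10 + A)/(A + √(-5 + A)))
(-36*Z(7, 2))*r(-3) = (-36*7)*((-10 - 3)/(-3 + √(-5 - 3))) = -252*(-13)/(-3 + √(-8)) = -252*(-13)/(-3 + 2*I*√2) = -(-3276)/(-3 + 2*I*√2) = 3276/(-3 + 2*I*√2)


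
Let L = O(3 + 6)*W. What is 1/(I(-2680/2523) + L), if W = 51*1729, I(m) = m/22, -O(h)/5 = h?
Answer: -27753/110125431755 ≈ -2.5201e-7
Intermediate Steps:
O(h) = -5*h
I(m) = m/22 (I(m) = m*(1/22) = m/22)
W = 88179
L = -3968055 (L = -5*(3 + 6)*88179 = -5*9*88179 = -45*88179 = -3968055)
1/(I(-2680/2523) + L) = 1/((-2680/2523)/22 - 3968055) = 1/((-2680*1/2523)/22 - 3968055) = 1/((1/22)*(-2680/2523) - 3968055) = 1/(-1340/27753 - 3968055) = 1/(-110125431755/27753) = -27753/110125431755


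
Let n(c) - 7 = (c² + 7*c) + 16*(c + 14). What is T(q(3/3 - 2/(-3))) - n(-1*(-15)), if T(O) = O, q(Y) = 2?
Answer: -799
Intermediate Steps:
n(c) = 231 + c² + 23*c (n(c) = 7 + ((c² + 7*c) + 16*(c + 14)) = 7 + ((c² + 7*c) + 16*(14 + c)) = 7 + ((c² + 7*c) + (224 + 16*c)) = 7 + (224 + c² + 23*c) = 231 + c² + 23*c)
T(q(3/3 - 2/(-3))) - n(-1*(-15)) = 2 - (231 + (-1*(-15))² + 23*(-1*(-15))) = 2 - (231 + 15² + 23*15) = 2 - (231 + 225 + 345) = 2 - 1*801 = 2 - 801 = -799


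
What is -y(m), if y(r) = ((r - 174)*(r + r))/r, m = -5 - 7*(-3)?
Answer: 316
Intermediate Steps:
m = 16 (m = -5 + 21 = 16)
y(r) = -348 + 2*r (y(r) = ((-174 + r)*(2*r))/r = (2*r*(-174 + r))/r = -348 + 2*r)
-y(m) = -(-348 + 2*16) = -(-348 + 32) = -1*(-316) = 316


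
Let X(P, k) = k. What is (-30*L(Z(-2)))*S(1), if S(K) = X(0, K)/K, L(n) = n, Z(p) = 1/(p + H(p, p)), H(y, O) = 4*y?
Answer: 3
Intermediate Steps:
Z(p) = 1/(5*p) (Z(p) = 1/(p + 4*p) = 1/(5*p))
S(K) = 1 (S(K) = K/K = 1)
(-30*L(Z(-2)))*S(1) = -6/(-2)*1 = -6*(-1)/2*1 = -30*(-⅒)*1 = 3*1 = 3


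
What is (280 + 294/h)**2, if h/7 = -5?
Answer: 1844164/25 ≈ 73767.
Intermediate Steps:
h = -35 (h = 7*(-5) = -35)
(280 + 294/h)**2 = (280 + 294/(-35))**2 = (280 + 294*(-1/35))**2 = (280 - 42/5)**2 = (1358/5)**2 = 1844164/25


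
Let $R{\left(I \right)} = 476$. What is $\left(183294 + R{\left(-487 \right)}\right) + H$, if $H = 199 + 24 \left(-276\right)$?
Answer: $177345$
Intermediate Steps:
$H = -6425$ ($H = 199 - 6624 = -6425$)
$\left(183294 + R{\left(-487 \right)}\right) + H = \left(183294 + 476\right) - 6425 = 183770 - 6425 = 177345$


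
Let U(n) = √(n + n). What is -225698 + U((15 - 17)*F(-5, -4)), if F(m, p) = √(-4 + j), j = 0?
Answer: -225696 - 2*I ≈ -2.257e+5 - 2.0*I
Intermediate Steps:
F(m, p) = 2*I (F(m, p) = √(-4 + 0) = √(-4) = 2*I)
U(n) = √2*√n (U(n) = √(2*n) = √2*√n)
-225698 + U((15 - 17)*F(-5, -4)) = -225698 + √2*√((15 - 17)*(2*I)) = -225698 + √2*√(-4*I) = -225698 + √2*(2*√(-I)) = -225698 + 2*√2*√(-I)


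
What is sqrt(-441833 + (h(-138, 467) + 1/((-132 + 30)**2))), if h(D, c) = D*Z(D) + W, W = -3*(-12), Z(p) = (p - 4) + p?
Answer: I*sqrt(4194445427)/102 ≈ 634.95*I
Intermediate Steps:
Z(p) = -4 + 2*p (Z(p) = (-4 + p) + p = -4 + 2*p)
W = 36
h(D, c) = 36 + D*(-4 + 2*D) (h(D, c) = D*(-4 + 2*D) + 36 = 36 + D*(-4 + 2*D))
sqrt(-441833 + (h(-138, 467) + 1/((-132 + 30)**2))) = sqrt(-441833 + ((36 + 2*(-138)*(-2 - 138)) + 1/((-132 + 30)**2))) = sqrt(-441833 + ((36 + 2*(-138)*(-140)) + 1/((-102)**2))) = sqrt(-441833 + ((36 + 38640) + 1/10404)) = sqrt(-441833 + (38676 + 1/10404)) = sqrt(-441833 + 402385105/10404) = sqrt(-4194445427/10404) = I*sqrt(4194445427)/102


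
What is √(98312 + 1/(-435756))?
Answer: √4666951539262869/217878 ≈ 313.55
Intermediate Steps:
√(98312 + 1/(-435756)) = √(98312 - 1/435756) = √(42840043871/435756) = √4666951539262869/217878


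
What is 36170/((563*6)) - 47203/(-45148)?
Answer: 896227447/76254972 ≈ 11.753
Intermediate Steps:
36170/((563*6)) - 47203/(-45148) = 36170/3378 - 47203*(-1/45148) = 36170*(1/3378) + 47203/45148 = 18085/1689 + 47203/45148 = 896227447/76254972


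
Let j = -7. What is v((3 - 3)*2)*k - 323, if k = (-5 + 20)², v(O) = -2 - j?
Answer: 802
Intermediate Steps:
v(O) = 5 (v(O) = -2 - 1*(-7) = -2 + 7 = 5)
k = 225 (k = 15² = 225)
v((3 - 3)*2)*k - 323 = 5*225 - 323 = 1125 - 323 = 802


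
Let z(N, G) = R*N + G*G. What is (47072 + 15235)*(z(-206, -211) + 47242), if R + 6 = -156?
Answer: 7796786445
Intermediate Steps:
R = -162 (R = -6 - 156 = -162)
z(N, G) = G² - 162*N (z(N, G) = -162*N + G*G = -162*N + G² = G² - 162*N)
(47072 + 15235)*(z(-206, -211) + 47242) = (47072 + 15235)*(((-211)² - 162*(-206)) + 47242) = 62307*((44521 + 33372) + 47242) = 62307*(77893 + 47242) = 62307*125135 = 7796786445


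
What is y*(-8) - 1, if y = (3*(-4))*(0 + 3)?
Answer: 287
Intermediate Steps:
y = -36 (y = -12*3 = -36)
y*(-8) - 1 = -36*(-8) - 1 = 288 - 1 = 287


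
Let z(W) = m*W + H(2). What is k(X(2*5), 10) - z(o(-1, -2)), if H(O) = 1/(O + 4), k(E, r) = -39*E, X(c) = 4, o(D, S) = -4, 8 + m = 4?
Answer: -1033/6 ≈ -172.17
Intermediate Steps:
m = -4 (m = -8 + 4 = -4)
H(O) = 1/(4 + O)
z(W) = ⅙ - 4*W (z(W) = -4*W + 1/(4 + 2) = -4*W + 1/6 = -4*W + ⅙ = ⅙ - 4*W)
k(X(2*5), 10) - z(o(-1, -2)) = -39*4 - (⅙ - 4*(-4)) = -156 - (⅙ + 16) = -156 - 1*97/6 = -156 - 97/6 = -1033/6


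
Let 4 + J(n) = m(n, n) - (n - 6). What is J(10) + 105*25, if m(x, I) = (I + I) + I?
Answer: 2647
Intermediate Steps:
m(x, I) = 3*I (m(x, I) = 2*I + I = 3*I)
J(n) = 2 + 2*n (J(n) = -4 + (3*n - (n - 6)) = -4 + (3*n - (-6 + n)) = -4 + (3*n + (6 - n)) = -4 + (6 + 2*n) = 2 + 2*n)
J(10) + 105*25 = (2 + 2*10) + 105*25 = (2 + 20) + 2625 = 22 + 2625 = 2647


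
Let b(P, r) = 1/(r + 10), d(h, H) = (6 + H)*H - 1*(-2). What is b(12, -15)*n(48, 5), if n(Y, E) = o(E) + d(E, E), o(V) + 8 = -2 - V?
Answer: -42/5 ≈ -8.4000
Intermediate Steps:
d(h, H) = 2 + H*(6 + H) (d(h, H) = H*(6 + H) + 2 = 2 + H*(6 + H))
b(P, r) = 1/(10 + r)
o(V) = -10 - V (o(V) = -8 + (-2 - V) = -10 - V)
n(Y, E) = -8 + E² + 5*E (n(Y, E) = (-10 - E) + (2 + E² + 6*E) = -8 + E² + 5*E)
b(12, -15)*n(48, 5) = (-8 + 5² + 5*5)/(10 - 15) = (-8 + 25 + 25)/(-5) = -⅕*42 = -42/5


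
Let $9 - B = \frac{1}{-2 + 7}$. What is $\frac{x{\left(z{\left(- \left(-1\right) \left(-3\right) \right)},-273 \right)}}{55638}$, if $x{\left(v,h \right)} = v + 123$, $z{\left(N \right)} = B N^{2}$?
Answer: $\frac{337}{92730} \approx 0.0036342$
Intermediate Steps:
$B = \frac{44}{5}$ ($B = 9 - \frac{1}{-2 + 7} = 9 - \frac{1}{5} = \frac{44}{5} \approx 8.8$)
$z{\left(N \right)} = \frac{44 N^{2}}{5}$
$x{\left(v,h \right)} = 123 + v$
$\frac{x{\left(z{\left(- \left(-1\right) \left(-3\right) \right)},-273 \right)}}{55638} = \frac{123 + \frac{44 \left(- \left(-1\right) \left(-3\right)\right)^{2}}{5}}{55638} = \left(123 + \frac{44 \left(\left(-1\right) 3\right)^{2}}{5}\right) \frac{1}{55638} = \left(123 + \frac{44 \left(-3\right)^{2}}{5}\right) \frac{1}{55638} = \left(123 + \frac{44}{5} \cdot 9\right) \frac{1}{55638} = \left(123 + \frac{396}{5}\right) \frac{1}{55638} = \frac{1011}{5} \cdot \frac{1}{55638} = \frac{337}{92730}$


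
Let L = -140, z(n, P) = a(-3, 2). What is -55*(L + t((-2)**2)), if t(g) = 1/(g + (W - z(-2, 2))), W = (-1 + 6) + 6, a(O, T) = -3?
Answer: 138545/18 ≈ 7696.9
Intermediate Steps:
z(n, P) = -3
W = 11 (W = 5 + 6 = 11)
t(g) = 1/(14 + g) (t(g) = 1/(g + (11 - 1*(-3))) = 1/(g + (11 + 3)) = 1/(g + 14) = 1/(14 + g))
-55*(L + t((-2)**2)) = -55*(-140 + 1/(14 + (-2)**2)) = -55*(-140 + 1/(14 + 4)) = -55*(-140 + 1/18) = -55*(-2519/18) = 138545/18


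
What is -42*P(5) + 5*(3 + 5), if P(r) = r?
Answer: -170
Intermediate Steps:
-42*P(5) + 5*(3 + 5) = -42*5 + 5*(3 + 5) = -210 + 5*8 = -210 + 40 = -170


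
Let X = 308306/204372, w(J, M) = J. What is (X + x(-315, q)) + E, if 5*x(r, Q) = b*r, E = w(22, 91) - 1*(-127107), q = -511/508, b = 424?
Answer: 10261365715/102186 ≈ 1.0042e+5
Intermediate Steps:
q = -511/508 (q = -511*1/508 = -511/508 ≈ -1.0059)
E = 127129 (E = 22 - 1*(-127107) = 22 + 127107 = 127129)
x(r, Q) = 424*r/5 (x(r, Q) = (424*r)/5 = 424*r/5)
X = 154153/102186 (X = 308306*(1/204372) = 154153/102186 ≈ 1.5086)
(X + x(-315, q)) + E = (154153/102186 + (424/5)*(-315)) + 127129 = (154153/102186 - 26712) + 127129 = -2729438279/102186 + 127129 = 10261365715/102186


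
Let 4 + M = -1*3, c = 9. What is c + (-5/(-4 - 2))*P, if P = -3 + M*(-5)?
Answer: 107/3 ≈ 35.667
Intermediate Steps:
M = -7 (M = -4 - 1*3 = -4 - 3 = -7)
P = 32 (P = -3 - 7*(-5) = -3 + 35 = 32)
c + (-5/(-4 - 2))*P = 9 + (-5/(-4 - 2))*32 = 9 + (-5/(-6))*32 = 9 - ⅙*(-5)*32 = 9 + (⅚)*32 = 9 + 80/3 = 107/3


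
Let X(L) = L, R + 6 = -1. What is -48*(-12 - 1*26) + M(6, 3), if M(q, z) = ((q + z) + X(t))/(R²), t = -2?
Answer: 12769/7 ≈ 1824.1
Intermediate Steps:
R = -7 (R = -6 - 1 = -7)
M(q, z) = -2/49 + q/49 + z/49 (M(q, z) = ((q + z) - 2)/((-7)²) = (-2 + q + z)/49 = (-2 + q + z)*(1/49) = -2/49 + q/49 + z/49)
-48*(-12 - 1*26) + M(6, 3) = -48*(-12 - 1*26) + (-2/49 + (1/49)*6 + (1/49)*3) = -48*(-12 - 26) + (-2/49 + 6/49 + 3/49) = -48*(-38) + ⅐ = 1824 + ⅐ = 12769/7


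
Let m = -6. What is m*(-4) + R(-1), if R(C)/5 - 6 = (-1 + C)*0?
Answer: 54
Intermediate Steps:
R(C) = 30 (R(C) = 30 + 5*((-1 + C)*0) = 30 + 5*0 = 30 + 0 = 30)
m*(-4) + R(-1) = -6*(-4) + 30 = 24 + 30 = 54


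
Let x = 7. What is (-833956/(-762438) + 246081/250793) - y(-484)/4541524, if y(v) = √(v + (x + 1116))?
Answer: 198385916293/95607056667 - 3*√71/4541524 ≈ 2.0750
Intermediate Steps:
y(v) = √(1123 + v) (y(v) = √(v + (7 + 1116)) = √(v + 1123) = √(1123 + v))
(-833956/(-762438) + 246081/250793) - y(-484)/4541524 = (-833956/(-762438) + 246081/250793) - √(1123 - 484)/4541524 = (-833956*(-1/762438) + 246081*(1/250793)) - √639/4541524 = (416978/381219 + 246081/250793) - 3*√71/4541524 = 198385916293/95607056667 - 3*√71/4541524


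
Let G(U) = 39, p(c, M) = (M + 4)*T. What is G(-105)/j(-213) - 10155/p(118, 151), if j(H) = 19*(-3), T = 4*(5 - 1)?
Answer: -45037/9424 ≈ -4.7790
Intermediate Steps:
T = 16 (T = 4*4 = 16)
j(H) = -57
p(c, M) = 64 + 16*M (p(c, M) = (M + 4)*16 = (4 + M)*16 = 64 + 16*M)
G(-105)/j(-213) - 10155/p(118, 151) = 39/(-57) - 10155/(64 + 16*151) = 39*(-1/57) - 10155/(64 + 2416) = -13/19 - 10155/2480 = -13/19 - 10155*1/2480 = -13/19 - 2031/496 = -45037/9424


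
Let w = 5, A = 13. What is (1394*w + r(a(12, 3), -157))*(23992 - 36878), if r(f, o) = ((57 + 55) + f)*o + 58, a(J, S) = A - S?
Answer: 156255636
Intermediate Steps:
a(J, S) = 13 - S
r(f, o) = 58 + o*(112 + f) (r(f, o) = (112 + f)*o + 58 = o*(112 + f) + 58 = 58 + o*(112 + f))
(1394*w + r(a(12, 3), -157))*(23992 - 36878) = (1394*5 + (58 + 112*(-157) + (13 - 1*3)*(-157)))*(23992 - 36878) = (6970 + (58 - 17584 + (13 - 3)*(-157)))*(-12886) = (6970 + (58 - 17584 + 10*(-157)))*(-12886) = (6970 + (58 - 17584 - 1570))*(-12886) = (6970 - 19096)*(-12886) = -12126*(-12886) = 156255636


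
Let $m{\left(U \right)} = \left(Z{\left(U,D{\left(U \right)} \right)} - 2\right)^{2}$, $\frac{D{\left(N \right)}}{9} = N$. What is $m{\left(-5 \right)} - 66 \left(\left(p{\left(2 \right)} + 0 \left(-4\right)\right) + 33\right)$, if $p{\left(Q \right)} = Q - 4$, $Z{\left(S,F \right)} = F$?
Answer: $163$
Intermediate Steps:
$D{\left(N \right)} = 9 N$
$p{\left(Q \right)} = -4 + Q$ ($p{\left(Q \right)} = Q - 4 = -4 + Q$)
$m{\left(U \right)} = \left(-2 + 9 U\right)^{2}$ ($m{\left(U \right)} = \left(9 U - 2\right)^{2} = \left(-2 + 9 U\right)^{2}$)
$m{\left(-5 \right)} - 66 \left(\left(p{\left(2 \right)} + 0 \left(-4\right)\right) + 33\right) = \left(-2 + 9 \left(-5\right)\right)^{2} - 66 \left(\left(\left(-4 + 2\right) + 0 \left(-4\right)\right) + 33\right) = \left(-2 - 45\right)^{2} - 66 \left(\left(-2 + 0\right) + 33\right) = \left(-47\right)^{2} - 66 \left(-2 + 33\right) = 2209 - 2046 = 163$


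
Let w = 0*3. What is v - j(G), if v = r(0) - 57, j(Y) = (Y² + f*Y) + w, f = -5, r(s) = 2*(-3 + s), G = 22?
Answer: -437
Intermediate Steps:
r(s) = -6 + 2*s
w = 0
j(Y) = Y² - 5*Y (j(Y) = (Y² - 5*Y) + 0 = Y² - 5*Y)
v = -63 (v = (-6 + 2*0) - 57 = (-6 + 0) - 57 = -6 - 57 = -63)
v - j(G) = -63 - 22*(-5 + 22) = -63 - 22*17 = -63 - 1*374 = -63 - 374 = -437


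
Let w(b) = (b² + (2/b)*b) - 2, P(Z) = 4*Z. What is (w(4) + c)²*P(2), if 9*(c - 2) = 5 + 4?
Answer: 2888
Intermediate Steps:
w(b) = b² (w(b) = (b² + 2) - 2 = (2 + b²) - 2 = b²)
c = 3 (c = 2 + (5 + 4)/9 = 2 + (⅑)*9 = 2 + 1 = 3)
(w(4) + c)²*P(2) = (4² + 3)²*(4*2) = (16 + 3)²*8 = 19²*8 = 361*8 = 2888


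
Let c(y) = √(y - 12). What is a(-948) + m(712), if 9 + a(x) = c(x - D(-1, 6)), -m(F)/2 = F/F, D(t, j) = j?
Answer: -11 + I*√966 ≈ -11.0 + 31.081*I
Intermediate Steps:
m(F) = -2 (m(F) = -2*F/F = -2*1 = -2)
c(y) = √(-12 + y)
a(x) = -9 + √(-18 + x) (a(x) = -9 + √(-12 + (x - 1*6)) = -9 + √(-12 + (x - 6)) = -9 + √(-12 + (-6 + x)) = -9 + √(-18 + x))
a(-948) + m(712) = (-9 + √(-18 - 948)) - 2 = (-9 + √(-966)) - 2 = (-9 + I*√966) - 2 = -11 + I*√966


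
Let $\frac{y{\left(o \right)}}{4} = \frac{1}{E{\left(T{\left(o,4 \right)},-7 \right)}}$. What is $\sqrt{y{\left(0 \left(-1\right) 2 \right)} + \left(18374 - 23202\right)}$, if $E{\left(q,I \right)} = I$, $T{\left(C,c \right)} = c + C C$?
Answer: $\frac{130 i \sqrt{14}}{7} \approx 69.488 i$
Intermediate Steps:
$T{\left(C,c \right)} = c + C^{2}$
$y{\left(o \right)} = - \frac{4}{7}$ ($y{\left(o \right)} = \frac{4}{-7} = 4 \left(- \frac{1}{7}\right) = - \frac{4}{7}$)
$\sqrt{y{\left(0 \left(-1\right) 2 \right)} + \left(18374 - 23202\right)} = \sqrt{- \frac{4}{7} + \left(18374 - 23202\right)} = \sqrt{- \frac{4}{7} - 4828} = \sqrt{- \frac{33800}{7}} = \frac{130 i \sqrt{14}}{7}$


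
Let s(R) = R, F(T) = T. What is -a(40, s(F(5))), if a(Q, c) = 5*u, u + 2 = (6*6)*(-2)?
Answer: 370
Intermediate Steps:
u = -74 (u = -2 + (6*6)*(-2) = -2 + 36*(-2) = -2 - 72 = -74)
a(Q, c) = -370 (a(Q, c) = 5*(-74) = -370)
-a(40, s(F(5))) = -1*(-370) = 370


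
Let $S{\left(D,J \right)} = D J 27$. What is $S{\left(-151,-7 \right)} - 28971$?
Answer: $-432$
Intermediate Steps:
$S{\left(D,J \right)} = 27 D J$
$S{\left(-151,-7 \right)} - 28971 = 27 \left(-151\right) \left(-7\right) - 28971 = 28539 - 28971 = -432$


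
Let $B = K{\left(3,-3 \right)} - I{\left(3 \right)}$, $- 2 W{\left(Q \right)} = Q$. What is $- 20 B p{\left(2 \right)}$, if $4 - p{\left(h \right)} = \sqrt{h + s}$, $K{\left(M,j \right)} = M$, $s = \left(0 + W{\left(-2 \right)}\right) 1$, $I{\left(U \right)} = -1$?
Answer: $-320 + 80 \sqrt{3} \approx -181.44$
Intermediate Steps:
$W{\left(Q \right)} = - \frac{Q}{2}$
$s = 1$ ($s = \left(0 - -1\right) 1 = \left(0 + 1\right) 1 = 1 \cdot 1 = 1$)
$B = 4$ ($B = 3 - -1 = 3 + 1 = 4$)
$p{\left(h \right)} = 4 - \sqrt{1 + h}$ ($p{\left(h \right)} = 4 - \sqrt{h + 1} = 4 - \sqrt{1 + h}$)
$- 20 B p{\left(2 \right)} = \left(-20\right) 4 \left(4 - \sqrt{1 + 2}\right) = - 80 \left(4 - \sqrt{3}\right) = -320 + 80 \sqrt{3}$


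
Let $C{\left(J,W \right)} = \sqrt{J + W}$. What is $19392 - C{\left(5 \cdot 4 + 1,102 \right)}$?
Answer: $19392 - \sqrt{123} \approx 19381.0$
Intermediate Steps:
$19392 - C{\left(5 \cdot 4 + 1,102 \right)} = 19392 - \sqrt{\left(5 \cdot 4 + 1\right) + 102} = 19392 - \sqrt{\left(20 + 1\right) + 102} = 19392 - \sqrt{21 + 102} = 19392 - \sqrt{123}$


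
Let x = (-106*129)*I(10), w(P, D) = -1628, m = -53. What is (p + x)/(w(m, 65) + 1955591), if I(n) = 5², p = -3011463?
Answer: -1117771/651321 ≈ -1.7162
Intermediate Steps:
I(n) = 25
x = -341850 (x = -106*129*25 = -13674*25 = -341850)
(p + x)/(w(m, 65) + 1955591) = (-3011463 - 341850)/(-1628 + 1955591) = -3353313/1953963 = -3353313*1/1953963 = -1117771/651321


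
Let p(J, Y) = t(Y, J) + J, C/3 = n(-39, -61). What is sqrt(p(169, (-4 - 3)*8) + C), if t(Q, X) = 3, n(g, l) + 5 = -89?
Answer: I*sqrt(110) ≈ 10.488*I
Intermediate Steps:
n(g, l) = -94 (n(g, l) = -5 - 89 = -94)
C = -282 (C = 3*(-94) = -282)
p(J, Y) = 3 + J
sqrt(p(169, (-4 - 3)*8) + C) = sqrt((3 + 169) - 282) = sqrt(172 - 282) = sqrt(-110) = I*sqrt(110)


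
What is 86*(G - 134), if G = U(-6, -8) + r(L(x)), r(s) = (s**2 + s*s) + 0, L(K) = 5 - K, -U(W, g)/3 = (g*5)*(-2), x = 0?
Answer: -27864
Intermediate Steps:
U(W, g) = 30*g (U(W, g) = -3*g*5*(-2) = -3*5*g*(-2) = -(-30)*g = 30*g)
r(s) = 2*s**2 (r(s) = (s**2 + s**2) + 0 = 2*s**2 + 0 = 2*s**2)
G = -190 (G = 30*(-8) + 2*(5 - 1*0)**2 = -240 + 2*(5 + 0)**2 = -240 + 2*5**2 = -240 + 2*25 = -240 + 50 = -190)
86*(G - 134) = 86*(-190 - 134) = 86*(-324) = -27864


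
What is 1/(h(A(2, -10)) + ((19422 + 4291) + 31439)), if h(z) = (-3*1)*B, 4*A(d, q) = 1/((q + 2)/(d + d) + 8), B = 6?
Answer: 1/55134 ≈ 1.8138e-5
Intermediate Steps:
A(d, q) = 1/(4*(8 + (2 + q)/(2*d))) (A(d, q) = 1/(4*((q + 2)/(d + d) + 8)) = 1/(4*((2 + q)/((2*d)) + 8)) = 1/(4*((2 + q)*(1/(2*d)) + 8)) = 1/(4*((2 + q)/(2*d) + 8)) = 1/(4*(8 + (2 + q)/(2*d))))
h(z) = -18 (h(z) = -3*1*6 = -3*6 = -18)
1/(h(A(2, -10)) + ((19422 + 4291) + 31439)) = 1/(-18 + ((19422 + 4291) + 31439)) = 1/(-18 + (23713 + 31439)) = 1/(-18 + 55152) = 1/55134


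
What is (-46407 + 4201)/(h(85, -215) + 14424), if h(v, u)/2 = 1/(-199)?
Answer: -4199497/1435187 ≈ -2.9261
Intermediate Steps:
h(v, u) = -2/199 (h(v, u) = 2/(-199) = 2*(-1/199) = -2/199)
(-46407 + 4201)/(h(85, -215) + 14424) = (-46407 + 4201)/(-2/199 + 14424) = -42206/2870374/199 = -42206*199/2870374 = -4199497/1435187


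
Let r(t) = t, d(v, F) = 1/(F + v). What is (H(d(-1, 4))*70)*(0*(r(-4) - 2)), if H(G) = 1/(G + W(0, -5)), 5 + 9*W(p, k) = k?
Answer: 0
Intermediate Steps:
W(p, k) = -5/9 + k/9
H(G) = 1/(-10/9 + G) (H(G) = 1/(G + (-5/9 + (⅑)*(-5))) = 1/(G + (-5/9 - 5/9)) = 1/(G - 10/9) = 1/(-10/9 + G))
(H(d(-1, 4))*70)*(0*(r(-4) - 2)) = ((9/(-10 + 9/(4 - 1)))*70)*(0*(-4 - 2)) = ((9/(-10 + 9/3))*70)*(0*(-6)) = ((9/(-10 + 9*(⅓)))*70)*0 = ((9/(-10 + 3))*70)*0 = ((9/(-7))*70)*0 = ((9*(-⅐))*70)*0 = -9/7*70*0 = -90*0 = 0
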